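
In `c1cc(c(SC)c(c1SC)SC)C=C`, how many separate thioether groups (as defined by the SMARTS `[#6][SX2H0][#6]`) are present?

[#6][SX2H0][#6] is the SMARTS for a thioether: an aliphatic sulfur bridging two carbons with no H on the sulfur.
The molecule carries 3 separate instances of a methylthio ether (-SCH3) meeting every constraint; each maps to a distinct set of atoms, giving 3 matches.

3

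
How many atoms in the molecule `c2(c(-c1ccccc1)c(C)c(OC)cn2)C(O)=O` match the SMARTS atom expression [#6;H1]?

6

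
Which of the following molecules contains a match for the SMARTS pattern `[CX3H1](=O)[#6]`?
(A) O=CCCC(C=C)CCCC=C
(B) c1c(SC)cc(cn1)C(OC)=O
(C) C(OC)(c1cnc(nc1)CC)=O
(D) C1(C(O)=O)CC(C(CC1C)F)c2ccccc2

A

[CX3H1](=O)[#6] describes an sp2 carbon with one H, double-bonded to O and single-bonded to carbon (an aldehyde).
(A) contains an aldehyde (-CHO), which satisfies every atom and bond constraint.
(B) has a methyl-ester group (-C(=O)OCH3) but the carbonyl carbon has H0, not H1.
(C) has a methyl-ester group (-C(=O)OCH3) but the carbonyl carbon has H0, not H1.
(D) has a carboxylic acid group (-C(=O)OH) but the carbonyl carbon has H0 and is bonded to O, not H1.
So the answer is (A).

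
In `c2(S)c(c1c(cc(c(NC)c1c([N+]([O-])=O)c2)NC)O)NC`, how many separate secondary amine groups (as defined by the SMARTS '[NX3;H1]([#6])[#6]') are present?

[NX3;H1]([#6])[#6] is the SMARTS for a secondary amine: a trivalent nitrogen with one H, bonded to two carbons.
The molecule carries 3 separate instances of an N-methylamino group (-NHCH3) meeting every constraint; each maps to a distinct set of atoms, giving 3 matches.

3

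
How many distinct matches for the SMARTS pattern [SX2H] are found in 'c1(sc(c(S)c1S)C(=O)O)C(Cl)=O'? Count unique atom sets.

[SX2H] is the SMARTS for a thiol: an aliphatic sulfur with two connections, one being H.
The molecule carries 2 separate instances of a thiol (-SH) meeting every constraint; each maps to a distinct set of atoms, giving 2 matches.

2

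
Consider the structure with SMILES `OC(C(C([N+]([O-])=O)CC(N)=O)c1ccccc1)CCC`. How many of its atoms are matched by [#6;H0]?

2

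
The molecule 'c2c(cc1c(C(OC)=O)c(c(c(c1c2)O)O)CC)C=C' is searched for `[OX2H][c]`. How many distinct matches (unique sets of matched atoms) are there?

2

[OX2H][c] is the SMARTS for a phenol: a hydroxyl oxygen attached to an aromatic carbon.
The molecule carries 2 separate instances of a hydroxyl group (-OH) meeting every constraint; each maps to a distinct set of atoms, giving 2 matches.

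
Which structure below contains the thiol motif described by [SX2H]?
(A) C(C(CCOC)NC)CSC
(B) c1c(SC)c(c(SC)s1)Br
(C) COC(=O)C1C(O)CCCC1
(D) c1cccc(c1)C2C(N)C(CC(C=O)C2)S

[SX2H] describes an aliphatic sulfur with two connections, one being H (a thiol).
(A) has a methylthio ether (-SCH3) but the sulfur has H0 (bonded to two carbons), not H1.
(B) has a methylthio ether (-SCH3) but the sulfur has H0 (bonded to two carbons), not H1.
(C) has a hydroxyl group (-OH) but it is an -OH, not an -SH.
(D) contains a thiol (-SH), which satisfies every atom and bond constraint.
So the answer is (D).

D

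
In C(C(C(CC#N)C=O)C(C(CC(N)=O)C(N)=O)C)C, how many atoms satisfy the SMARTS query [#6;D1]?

The query [#6;D1] means: carbon bonded to exactly one heavy atom.
Check the 19 heavy atoms by environment: 5× C (D2) → no; 6× C (D3) → no; 2× C (D1) → match; 3× N (D1) → no; 3× O (D1) → no.
That gives 2 matching atoms.

2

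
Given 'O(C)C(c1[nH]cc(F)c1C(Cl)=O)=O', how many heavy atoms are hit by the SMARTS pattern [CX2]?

The query [CX2] means: C with X2: aliphatic carbon with exactly 2 total connections.
Check the 13 heavy atoms by environment: 1× n (aromatic, X3) → no; 4× c (aromatic, X3) → no; 1× F (X1) → no; 2× C (X3) → no; 2× O (X1) → no; 1× Cl (X1) → no; 1× O (X2) → no; 1× C (X4) → no.
No environment satisfies the query, so 0 matching atoms.

0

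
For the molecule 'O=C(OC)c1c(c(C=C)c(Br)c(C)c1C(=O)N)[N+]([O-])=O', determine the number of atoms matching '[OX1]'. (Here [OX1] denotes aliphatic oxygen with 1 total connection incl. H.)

The query [OX1] means: aliphatic oxygen with one total connection — typically a carbonyl =O or an oxide.
Check the 20 heavy atoms by environment: 6× c (aromatic, X3) → no; 4× C (X3) → no; 3× O (X1) → match; 1× O (X2) → no; 2× C (X4) → no; 1× N (X3) → no; 1× Br (X1) → no; 1× N (charge +1, X3) → no; 1× O (charge -1, X1) → match.
Summing the matching environments: 3 + 1 = 4 matching atoms.

4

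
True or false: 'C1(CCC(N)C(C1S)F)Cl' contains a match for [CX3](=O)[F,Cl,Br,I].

False

The pattern [CX3](=O)[F,Cl,Br,I] describes a carbonyl carbon bonded to a halogen — an acyl halide.
The closest candidate here is a chloro substituent, but the Cl is not on a carbonyl carbon. No other fragment satisfies the full query, so there is no match.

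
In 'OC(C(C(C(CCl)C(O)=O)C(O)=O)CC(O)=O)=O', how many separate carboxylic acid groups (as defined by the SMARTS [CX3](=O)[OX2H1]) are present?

4

[CX3](=O)[OX2H1] is the SMARTS for a carboxylic acid: an sp2 carbon double-bonded to O and single-bonded to an -OH oxygen.
The molecule carries 4 separate instances of a carboxylic acid group (-C(=O)OH) meeting every constraint; each maps to a distinct set of atoms, giving 4 matches.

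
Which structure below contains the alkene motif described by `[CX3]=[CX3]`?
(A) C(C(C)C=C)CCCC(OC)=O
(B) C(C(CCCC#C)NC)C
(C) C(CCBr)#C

[CX3]=[CX3] describes a non-aromatic C=C double bond between two sp2 carbons (an alkene).
(A) contains a vinyl group (-CH=CH2), which satisfies every atom and bond constraint.
(B) has an ethynyl group (-C#CH) but the C-C bond is a triple bond, not a double bond.
(C) has an ethynyl group (-C#CH) but the C-C bond is a triple bond, not a double bond.
So the answer is (A).

A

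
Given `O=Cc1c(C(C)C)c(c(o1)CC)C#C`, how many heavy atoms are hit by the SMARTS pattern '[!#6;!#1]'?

2

The query [!#6;!#1] means: not carbon and not hydrogen — any heteroatom.
Check the 14 heavy atoms by environment: 1× o (aromatic) → match; 4× c (aromatic) → no; 8× C → no; 1× O → match.
Summing the matching environments: 1 + 1 = 2 matching atoms.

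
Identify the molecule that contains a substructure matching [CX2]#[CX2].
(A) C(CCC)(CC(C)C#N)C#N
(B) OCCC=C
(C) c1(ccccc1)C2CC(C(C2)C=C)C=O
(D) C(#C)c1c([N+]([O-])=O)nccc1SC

[CX2]#[CX2] describes a carbon-carbon triple bond (an alkyne).
(A) has a nitrile (-C#N) but the triple bond is C#N, not C#C.
(B) has a vinyl group (-CH=CH2) but the C=C is a double bond; both carbons are CX3, not CX2.
(C) has a vinyl group (-CH=CH2) but the C=C is a double bond; both carbons are CX3, not CX2.
(D) contains an ethynyl group (-C#CH), which satisfies every atom and bond constraint.
So the answer is (D).

D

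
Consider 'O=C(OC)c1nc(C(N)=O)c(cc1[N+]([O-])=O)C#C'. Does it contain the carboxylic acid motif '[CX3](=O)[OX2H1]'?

The pattern [CX3](=O)[OX2H1] describes an sp2 carbon double-bonded to O and single-bonded to an -OH oxygen — a carboxylic acid.
The closest candidate here is a primary amide (-C(=O)NH2), but the carbonyl is bonded to N, not to an -OH oxygen. No other fragment satisfies the full query, so there is no match.

No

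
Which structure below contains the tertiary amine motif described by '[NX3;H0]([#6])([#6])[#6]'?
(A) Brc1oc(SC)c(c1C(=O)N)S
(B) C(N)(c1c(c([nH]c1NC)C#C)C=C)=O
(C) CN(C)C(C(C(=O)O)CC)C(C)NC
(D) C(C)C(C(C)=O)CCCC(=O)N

[NX3;H0]([#6])([#6])[#6] describes a trivalent nitrogen with no H, bonded to three carbons (a tertiary amine).
(A) has a primary amide (-C(=O)NH2) but the amide nitrogen has H2 and only one carbon neighbour.
(B) has a primary amide (-C(=O)NH2) but the amide nitrogen has H2 and only one carbon neighbour.
(C) contains a dimethylamino group (-N(CH3)2), which satisfies every atom and bond constraint.
(D) has a primary amide (-C(=O)NH2) but the amide nitrogen has H2 and only one carbon neighbour.
So the answer is (C).

C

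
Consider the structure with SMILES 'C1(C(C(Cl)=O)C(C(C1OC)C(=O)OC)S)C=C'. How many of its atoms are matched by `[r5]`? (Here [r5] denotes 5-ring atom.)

5

The query [r5] means: r5 matches atoms in a five-membered ring.
Check the 17 heavy atoms by environment: 5× C (in 5-ring) → match; 4× O (acyclic) → no; 6× C (acyclic) → no; 1× Cl (acyclic) → no; 1× S (acyclic) → no.
That gives 5 matching atoms.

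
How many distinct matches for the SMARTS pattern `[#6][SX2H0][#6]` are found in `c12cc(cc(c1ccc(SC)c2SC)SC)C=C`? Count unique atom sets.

3

[#6][SX2H0][#6] is the SMARTS for a thioether: an aliphatic sulfur bridging two carbons with no H on the sulfur.
The molecule carries 3 separate instances of a methylthio ether (-SCH3) meeting every constraint; each maps to a distinct set of atoms, giving 3 matches.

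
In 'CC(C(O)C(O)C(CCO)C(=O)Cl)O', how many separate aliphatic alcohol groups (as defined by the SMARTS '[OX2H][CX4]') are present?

4

[OX2H][CX4] is the SMARTS for an aliphatic alcohol: a hydroxyl oxygen bound to an sp3 (X4) carbon.
The molecule carries 4 separate instances of a hydroxyl group (-OH) meeting every constraint; each maps to a distinct set of atoms, giving 4 matches.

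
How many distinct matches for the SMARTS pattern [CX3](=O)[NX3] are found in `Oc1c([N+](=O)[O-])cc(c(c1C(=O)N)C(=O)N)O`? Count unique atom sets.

2

[CX3](=O)[NX3] is the SMARTS for an amide: a carbonyl carbon bonded to a trivalent nitrogen.
The molecule carries 2 separate instances of a primary amide (-C(=O)NH2) meeting every constraint; each maps to a distinct set of atoms, giving 2 matches.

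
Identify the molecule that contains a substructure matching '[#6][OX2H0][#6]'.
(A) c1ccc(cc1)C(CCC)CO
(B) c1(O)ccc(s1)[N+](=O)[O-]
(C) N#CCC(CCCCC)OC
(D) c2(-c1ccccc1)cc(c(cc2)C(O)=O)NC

C

[#6][OX2H0][#6] describes an aliphatic oxygen bridging two carbons with no H on the oxygen (an ether).
(A) has a hydroxyl group (-OH) but the oxygen has H1, not H0 bridging two carbons.
(B) has a hydroxyl group (-OH) but the oxygen has H1, not H0 bridging two carbons.
(C) contains a methoxy ether (-OCH3), which satisfies every atom and bond constraint.
(D) has a carboxylic acid group (-C(=O)OH) but the -OH oxygen has H1; the =O is OX1, not OX2.
So the answer is (C).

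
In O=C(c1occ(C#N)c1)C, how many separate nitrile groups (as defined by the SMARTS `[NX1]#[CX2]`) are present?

[NX1]#[CX2] is the SMARTS for a nitrile: a nitrogen triple-bonded to a two-connected carbon.
Exactly one fragment in the molecule meets all constraints, giving 1 match.

1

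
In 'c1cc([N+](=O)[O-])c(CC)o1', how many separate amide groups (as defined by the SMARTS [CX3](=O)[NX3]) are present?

0

[CX3](=O)[NX3] is the SMARTS for an amide: a carbonyl carbon bonded to a trivalent nitrogen.
No fragment in the molecule satisfies every constraint, giving 0 matches.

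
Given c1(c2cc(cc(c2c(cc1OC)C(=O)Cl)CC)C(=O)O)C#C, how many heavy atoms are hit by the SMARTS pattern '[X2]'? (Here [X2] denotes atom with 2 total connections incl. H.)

The query [X2] means: any atom with exactly two total connections (bonds + H).
Check the 22 heavy atoms by environment: 10× c (aromatic, X3) → no; 2× O (X2) → match; 3× C (X4) → no; 2× C (X3) → no; 2× O (X1) → no; 1× Cl (X1) → no; 2× C (X2) → match.
Summing the matching environments: 2 + 2 = 4 matching atoms.

4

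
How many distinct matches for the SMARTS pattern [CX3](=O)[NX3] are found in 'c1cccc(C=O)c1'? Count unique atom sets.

[CX3](=O)[NX3] is the SMARTS for an amide: a carbonyl carbon bonded to a trivalent nitrogen.
No fragment in the molecule satisfies every constraint, giving 0 matches.

0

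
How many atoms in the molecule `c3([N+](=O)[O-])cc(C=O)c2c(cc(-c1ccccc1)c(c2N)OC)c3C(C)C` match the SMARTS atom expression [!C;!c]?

The query [!C;!c] means: neither aliphatic nor aromatic carbon — same as [!#6].
Check the 27 heavy atoms by environment: 16× c (aromatic) → no; 3× O → match; 5× C → no; 1× N → match; 1× N (charge +1) → match; 1× O (charge -1) → match.
Summing the matching environments: 3 + 1 + 1 + 1 = 6 matching atoms.

6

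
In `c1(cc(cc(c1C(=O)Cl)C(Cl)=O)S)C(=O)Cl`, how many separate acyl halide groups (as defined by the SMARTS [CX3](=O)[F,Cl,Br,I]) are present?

3

[CX3](=O)[F,Cl,Br,I] is the SMARTS for an acyl halide: a carbonyl carbon bonded to a halogen.
The molecule carries 3 separate instances of an acyl chloride (-C(=O)Cl) meeting every constraint; each maps to a distinct set of atoms, giving 3 matches.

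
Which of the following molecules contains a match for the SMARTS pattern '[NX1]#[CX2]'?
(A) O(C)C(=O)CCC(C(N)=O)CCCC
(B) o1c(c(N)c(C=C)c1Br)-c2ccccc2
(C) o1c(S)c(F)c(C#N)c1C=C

C

[NX1]#[CX2] describes a nitrogen triple-bonded to a two-connected carbon (a nitrile).
(A) has a primary amide (-C(=O)NH2) but the nitrogen is NX3, not NX1.
(B) has a primary amino group (-NH2) but the nitrogen is NX3 (three connections), not NX1 triple-bonded.
(C) contains a nitrile (-C#N), which satisfies every atom and bond constraint.
So the answer is (C).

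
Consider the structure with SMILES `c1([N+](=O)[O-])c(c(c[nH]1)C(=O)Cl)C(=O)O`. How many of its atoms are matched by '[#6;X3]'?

6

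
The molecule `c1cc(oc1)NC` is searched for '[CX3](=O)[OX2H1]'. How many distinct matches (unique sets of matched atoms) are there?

0

[CX3](=O)[OX2H1] is the SMARTS for a carboxylic acid: an sp2 carbon double-bonded to O and single-bonded to an -OH oxygen.
No fragment in the molecule satisfies every constraint, giving 0 matches.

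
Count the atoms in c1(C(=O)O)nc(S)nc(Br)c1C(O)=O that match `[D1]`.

6

Check the 14 heavy atoms by environment: 2× n (aromatic, D2) → no; 4× c (aromatic, D3) → no; 1× Br (D1) → match; 1× S (D1) → match; 2× C (D3) → no; 4× O (D1) → match.
Summing the matching environments: 1 + 1 + 4 = 6 matching atoms.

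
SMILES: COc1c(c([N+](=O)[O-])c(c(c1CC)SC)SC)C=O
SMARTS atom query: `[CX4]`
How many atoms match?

The query [CX4] means: C with X4: aliphatic carbon with exactly 4 total connections (bonds + H).
Check the 19 heavy atoms by environment: 6× c (aromatic, X3) → no; 5× C (X4) → match; 2× S (X2) → no; 1× C (X3) → no; 2× O (X1) → no; 1× N (charge +1, X3) → no; 1× O (charge -1, X1) → no; 1× O (X2) → no.
That gives 5 matching atoms.

5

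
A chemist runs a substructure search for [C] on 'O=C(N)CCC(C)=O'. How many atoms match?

5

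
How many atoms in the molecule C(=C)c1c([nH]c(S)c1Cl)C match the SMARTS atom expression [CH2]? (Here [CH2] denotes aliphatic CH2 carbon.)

The query [CH2] means: aliphatic carbon with exactly two hydrogens.
Check the 10 heavy atoms by environment: 1× n (aromatic, H1) → no; 4× c (aromatic, H0) → no; 1× S (H1) → no; 1× C (H1) → no; 1× C (H2) → match; 1× C (H3) → no; 1× Cl (H0) → no.
That gives 1 matching atom.

1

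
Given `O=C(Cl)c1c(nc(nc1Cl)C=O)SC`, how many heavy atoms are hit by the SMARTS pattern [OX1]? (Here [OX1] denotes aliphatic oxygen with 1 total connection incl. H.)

2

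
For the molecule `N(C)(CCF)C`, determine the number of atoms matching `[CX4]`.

4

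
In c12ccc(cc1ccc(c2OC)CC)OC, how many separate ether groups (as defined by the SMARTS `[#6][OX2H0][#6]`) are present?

[#6][OX2H0][#6] is the SMARTS for an ether: an aliphatic oxygen bridging two carbons with no H on the oxygen.
The molecule carries 2 separate instances of a methoxy ether (-OCH3) meeting every constraint; each maps to a distinct set of atoms, giving 2 matches.

2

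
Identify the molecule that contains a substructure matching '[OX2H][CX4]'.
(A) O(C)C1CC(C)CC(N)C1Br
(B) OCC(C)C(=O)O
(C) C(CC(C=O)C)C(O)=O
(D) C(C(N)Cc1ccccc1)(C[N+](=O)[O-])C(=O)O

[OX2H][CX4] describes a hydroxyl oxygen bound to an sp3 (X4) carbon (an aliphatic alcohol).
(A) has a methoxy ether (-OCH3) but the oxygen has H0 (ether), not H1.
(B) contains a hydroxyl group (-OH), which satisfies every atom and bond constraint.
(C) has a carboxylic acid group (-C(=O)OH) but the -OH is on a CX3 carbonyl carbon, not a CX4 carbon.
(D) has a carboxylic acid group (-C(=O)OH) but the -OH is on a CX3 carbonyl carbon, not a CX4 carbon.
So the answer is (B).

B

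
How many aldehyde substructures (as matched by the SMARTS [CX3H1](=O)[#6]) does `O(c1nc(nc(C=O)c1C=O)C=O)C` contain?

[CX3H1](=O)[#6] is the SMARTS for an aldehyde: an sp2 carbon with one H, double-bonded to O and single-bonded to carbon.
The molecule carries 3 separate instances of an aldehyde (-CHO) meeting every constraint; each maps to a distinct set of atoms, giving 3 matches.

3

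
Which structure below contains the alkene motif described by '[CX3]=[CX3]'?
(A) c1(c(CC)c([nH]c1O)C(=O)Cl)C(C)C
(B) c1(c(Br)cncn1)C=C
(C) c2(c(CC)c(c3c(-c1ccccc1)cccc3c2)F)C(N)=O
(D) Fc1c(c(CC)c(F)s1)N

B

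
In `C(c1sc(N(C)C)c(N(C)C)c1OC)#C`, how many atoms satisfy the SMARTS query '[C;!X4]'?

The query [C;!X4] means: aliphatic carbon that does not have four total connections.
Check the 15 heavy atoms by environment: 1× s (aromatic, X2) → no; 4× c (aromatic, X3) → no; 2× N (X3) → no; 5× C (X4) → no; 1× O (X2) → no; 2× C (X2) → match.
That gives 2 matching atoms.

2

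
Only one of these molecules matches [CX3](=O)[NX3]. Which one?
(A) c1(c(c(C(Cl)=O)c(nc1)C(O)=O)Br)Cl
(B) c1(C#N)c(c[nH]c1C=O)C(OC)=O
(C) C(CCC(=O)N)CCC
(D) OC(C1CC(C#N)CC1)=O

C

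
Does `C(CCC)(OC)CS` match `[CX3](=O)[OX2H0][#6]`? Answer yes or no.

The pattern [CX3](=O)[OX2H0][#6] describes a carbonyl carbon bonded to an oxygen that is itself bonded to carbon (no H on that O) — an ester.
The closest candidate here is a methoxy ether (-OCH3), but the ether oxygen is not adjacent to a C=O carbon. No other fragment satisfies the full query, so there is no match.

No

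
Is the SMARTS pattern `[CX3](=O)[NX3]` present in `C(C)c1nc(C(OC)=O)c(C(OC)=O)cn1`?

The pattern [CX3](=O)[NX3] describes a carbonyl carbon bonded to a trivalent nitrogen — an amide.
The closest candidate here is a methyl-ester group (-C(=O)OCH3), but the carbonyl is bonded to O, not to an NX3 nitrogen. No other fragment satisfies the full query, so there is no match.

No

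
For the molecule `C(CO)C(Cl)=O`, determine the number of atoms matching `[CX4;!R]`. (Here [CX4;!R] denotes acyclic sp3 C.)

2

Check the 6 heavy atoms by environment: 2× C (X4, acyclic) → match; 1× O (X2, acyclic) → no; 1× C (X3, acyclic) → no; 1× O (X1, acyclic) → no; 1× Cl (X1, acyclic) → no.
That gives 2 matching atoms.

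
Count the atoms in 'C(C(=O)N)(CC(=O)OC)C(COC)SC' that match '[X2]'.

Check the 15 heavy atoms by environment: 7× C (X4) → no; 2× O (X2) → match; 2× C (X3) → no; 2× O (X1) → no; 1× N (X3) → no; 1× S (X2) → match.
Summing the matching environments: 2 + 1 = 3 matching atoms.

3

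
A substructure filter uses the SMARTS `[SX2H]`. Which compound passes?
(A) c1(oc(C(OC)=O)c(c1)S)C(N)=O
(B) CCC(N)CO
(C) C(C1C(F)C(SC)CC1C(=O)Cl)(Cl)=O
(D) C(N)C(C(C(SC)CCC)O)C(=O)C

A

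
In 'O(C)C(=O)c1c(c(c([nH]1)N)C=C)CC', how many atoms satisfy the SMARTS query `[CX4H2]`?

1

The query [CX4H2] means: sp3 carbon (X4) with exactly two hydrogens.
Check the 14 heavy atoms by environment: 1× n (aromatic, H1, X3) → no; 4× c (aromatic, H0, X3) → no; 1× C (H1, X3) → no; 1× C (H2, X3) → no; 1× N (H2, X3) → no; 1× C (H2, X4) → match; 2× C (H3, X4) → no; 1× C (H0, X3) → no; 1× O (H0, X1) → no; 1× O (H0, X2) → no.
That gives 1 matching atom.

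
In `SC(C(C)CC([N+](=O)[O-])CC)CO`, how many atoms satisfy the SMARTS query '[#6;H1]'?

3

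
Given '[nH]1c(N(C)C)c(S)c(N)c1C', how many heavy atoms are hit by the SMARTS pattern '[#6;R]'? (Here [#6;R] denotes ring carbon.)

Check the 11 heavy atoms by environment: 1× n (aromatic, in 5-ring) → no; 4× c (aromatic, in 5-ring) → match; 2× N (acyclic) → no; 3× C (acyclic) → no; 1× S (acyclic) → no.
That gives 4 matching atoms.

4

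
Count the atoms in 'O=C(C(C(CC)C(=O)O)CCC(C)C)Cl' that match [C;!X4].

2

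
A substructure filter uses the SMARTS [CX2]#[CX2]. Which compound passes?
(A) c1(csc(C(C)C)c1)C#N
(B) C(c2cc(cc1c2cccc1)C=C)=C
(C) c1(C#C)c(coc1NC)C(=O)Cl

[CX2]#[CX2] describes a carbon-carbon triple bond (an alkyne).
(A) has a nitrile (-C#N) but the triple bond is C#N, not C#C.
(B) has a vinyl group (-CH=CH2) but the C=C is a double bond; both carbons are CX3, not CX2.
(C) contains an ethynyl group (-C#CH), which satisfies every atom and bond constraint.
So the answer is (C).

C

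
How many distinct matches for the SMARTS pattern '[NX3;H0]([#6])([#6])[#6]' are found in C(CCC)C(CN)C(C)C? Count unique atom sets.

[NX3;H0]([#6])([#6])[#6] is the SMARTS for a tertiary amine: a trivalent nitrogen with no H, bonded to three carbons.
The molecule has a primary amino group (-NH2), but the nitrogen has H2, not H0 with three carbons; nothing else fits, so there are 0 matches.

0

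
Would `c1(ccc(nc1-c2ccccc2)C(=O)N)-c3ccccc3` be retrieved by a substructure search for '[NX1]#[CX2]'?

The pattern [NX1]#[CX2] describes a nitrogen triple-bonded to a two-connected carbon — a nitrile.
The closest candidate here is a primary amide (-C(=O)NH2), but the nitrogen is NX3, not NX1. No other fragment satisfies the full query, so there is no match.

No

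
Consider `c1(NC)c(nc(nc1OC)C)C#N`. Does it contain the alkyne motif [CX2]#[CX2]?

The pattern [CX2]#[CX2] describes a carbon-carbon triple bond — an alkyne.
The closest candidate here is a nitrile (-C#N), but the triple bond is C#N, not C#C. No other fragment satisfies the full query, so there is no match.

No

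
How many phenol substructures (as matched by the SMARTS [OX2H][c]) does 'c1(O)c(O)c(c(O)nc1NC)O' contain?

[OX2H][c] is the SMARTS for a phenol: a hydroxyl oxygen attached to an aromatic carbon.
The molecule carries 4 separate instances of a hydroxyl group (-OH) meeting every constraint; each maps to a distinct set of atoms, giving 4 matches.

4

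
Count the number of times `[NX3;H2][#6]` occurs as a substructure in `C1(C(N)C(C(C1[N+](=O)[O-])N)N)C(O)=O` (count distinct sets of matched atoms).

3

[NX3;H2][#6] is the SMARTS for a primary amine: a trivalent nitrogen with two H attached to carbon.
The molecule carries 3 separate instances of a primary amino group (-NH2) meeting every constraint; each maps to a distinct set of atoms, giving 3 matches.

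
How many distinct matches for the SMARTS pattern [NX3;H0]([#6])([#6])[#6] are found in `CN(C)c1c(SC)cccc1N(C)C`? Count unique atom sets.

[NX3;H0]([#6])([#6])[#6] is the SMARTS for a tertiary amine: a trivalent nitrogen with no H, bonded to three carbons.
The molecule carries 2 separate instances of a dimethylamino group (-N(CH3)2) meeting every constraint; each maps to a distinct set of atoms, giving 2 matches.

2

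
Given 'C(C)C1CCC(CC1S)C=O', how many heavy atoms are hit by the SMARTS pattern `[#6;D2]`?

5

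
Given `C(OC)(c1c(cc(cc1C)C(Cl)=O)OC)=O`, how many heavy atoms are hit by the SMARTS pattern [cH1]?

The query [cH1] means: aromatic carbon bearing exactly one hydrogen.
Check the 16 heavy atoms by environment: 4× c (aromatic, H0) → no; 2× c (aromatic, H1) → match; 4× O (H0) → no; 3× C (H3) → no; 2× C (H0) → no; 1× Cl (H0) → no.
That gives 2 matching atoms.

2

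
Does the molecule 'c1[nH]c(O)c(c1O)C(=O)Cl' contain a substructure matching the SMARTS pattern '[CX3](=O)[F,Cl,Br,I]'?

Yes

The pattern [CX3](=O)[F,Cl,Br,I] describes a carbonyl carbon bonded to a halogen — an acyl halide.
The molecule carries an acyl chloride (-C(=O)Cl), whose atoms satisfy every constraint of the query, so the pattern matches.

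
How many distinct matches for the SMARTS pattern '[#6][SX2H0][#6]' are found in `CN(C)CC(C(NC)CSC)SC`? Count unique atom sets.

[#6][SX2H0][#6] is the SMARTS for a thioether: an aliphatic sulfur bridging two carbons with no H on the sulfur.
The molecule carries 2 separate instances of a methylthio ether (-SCH3) meeting every constraint; each maps to a distinct set of atoms, giving 2 matches.

2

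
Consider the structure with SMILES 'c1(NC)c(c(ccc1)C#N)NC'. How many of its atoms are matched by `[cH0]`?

The query [cH0] means: aromatic carbon with no attached hydrogen (substituted or ring-fusion).
Check the 12 heavy atoms by environment: 3× c (aromatic, H1) → no; 3× c (aromatic, H0) → match; 1× C (H0) → no; 1× N (H0) → no; 2× N (H1) → no; 2× C (H3) → no.
That gives 3 matching atoms.

3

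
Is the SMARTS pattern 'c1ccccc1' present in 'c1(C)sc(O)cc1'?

No

The pattern c1ccccc1 describes six aromatic carbons in a ring — a benzene ring.
The closest candidate here is a methyl group (-CH3), but no six-membered all-carbon aromatic ring is present. No other fragment satisfies the full query, so there is no match.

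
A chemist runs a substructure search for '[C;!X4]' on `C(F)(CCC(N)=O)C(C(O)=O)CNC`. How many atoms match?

2

Check the 14 heavy atoms by environment: 6× C (X4) → no; 2× C (X3) → match; 2× O (X1) → no; 1× O (X2) → no; 2× N (X3) → no; 1× F (X1) → no.
That gives 2 matching atoms.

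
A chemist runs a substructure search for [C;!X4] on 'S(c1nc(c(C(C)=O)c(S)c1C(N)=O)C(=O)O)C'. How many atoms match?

3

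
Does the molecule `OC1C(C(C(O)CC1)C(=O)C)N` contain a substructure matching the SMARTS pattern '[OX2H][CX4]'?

Yes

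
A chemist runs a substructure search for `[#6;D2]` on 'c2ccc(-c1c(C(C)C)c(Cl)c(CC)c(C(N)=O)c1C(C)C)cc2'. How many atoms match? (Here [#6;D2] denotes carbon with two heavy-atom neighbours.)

Check the 24 heavy atoms by environment: 7× c (aromatic, D3) → no; 3× C (D3) → no; 5× C (D1) → no; 5× c (aromatic, D2) → match; 1× Cl (D1) → no; 1× C (D2) → match; 1× O (D1) → no; 1× N (D1) → no.
Summing the matching environments: 5 + 1 = 6 matching atoms.

6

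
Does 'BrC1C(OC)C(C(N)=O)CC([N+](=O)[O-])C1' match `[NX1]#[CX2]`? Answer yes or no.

No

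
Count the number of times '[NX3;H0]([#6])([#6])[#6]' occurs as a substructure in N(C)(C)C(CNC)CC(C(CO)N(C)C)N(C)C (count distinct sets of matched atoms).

3

[NX3;H0]([#6])([#6])[#6] is the SMARTS for a tertiary amine: a trivalent nitrogen with no H, bonded to three carbons.
The molecule carries 3 separate instances of a dimethylamino group (-N(CH3)2) meeting every constraint; each maps to a distinct set of atoms, giving 3 matches.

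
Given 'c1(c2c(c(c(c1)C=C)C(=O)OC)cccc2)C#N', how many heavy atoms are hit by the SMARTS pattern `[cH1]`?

The query [cH1] means: aromatic carbon bearing exactly one hydrogen.
Check the 18 heavy atoms by environment: 5× c (aromatic, H0) → no; 5× c (aromatic, H1) → match; 1× C (H1) → no; 1× C (H2) → no; 2× C (H0) → no; 1× N (H0) → no; 2× O (H0) → no; 1× C (H3) → no.
That gives 5 matching atoms.

5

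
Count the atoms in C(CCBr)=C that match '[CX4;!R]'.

2

The query [CX4;!R] means: aliphatic carbon with four total connections, not in a ring.
Check the 5 heavy atoms by environment: 2× C (X4, acyclic) → match; 1× Br (X1, acyclic) → no; 2× C (X3, acyclic) → no.
That gives 2 matching atoms.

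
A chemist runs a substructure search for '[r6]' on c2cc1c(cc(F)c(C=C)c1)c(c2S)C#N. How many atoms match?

10

The query [r6] means: r6 matches atoms in a six-membered ring.
Check the 16 heavy atoms by environment: 10× c (aromatic, in 6-ring) → match; 3× C (acyclic) → no; 1× S (acyclic) → no; 1× F (acyclic) → no; 1× N (acyclic) → no.
That gives 10 matching atoms.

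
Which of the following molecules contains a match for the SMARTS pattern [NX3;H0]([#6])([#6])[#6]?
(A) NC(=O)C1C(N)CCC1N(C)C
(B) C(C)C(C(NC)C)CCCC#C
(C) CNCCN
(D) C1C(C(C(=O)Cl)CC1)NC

A

[NX3;H0]([#6])([#6])[#6] describes a trivalent nitrogen with no H, bonded to three carbons (a tertiary amine).
(A) contains a dimethylamino group (-N(CH3)2), which satisfies every atom and bond constraint.
(B) has an N-methylamino group (-NHCH3) but the nitrogen still has one H (H1), not H0.
(C) has an N-methylamino group (-NHCH3) but the nitrogen still has one H (H1), not H0.
(D) has an N-methylamino group (-NHCH3) but the nitrogen still has one H (H1), not H0.
So the answer is (A).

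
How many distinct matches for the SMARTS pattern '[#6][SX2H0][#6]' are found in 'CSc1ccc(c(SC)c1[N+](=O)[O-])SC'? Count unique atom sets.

3

[#6][SX2H0][#6] is the SMARTS for a thioether: an aliphatic sulfur bridging two carbons with no H on the sulfur.
The molecule carries 3 separate instances of a methylthio ether (-SCH3) meeting every constraint; each maps to a distinct set of atoms, giving 3 matches.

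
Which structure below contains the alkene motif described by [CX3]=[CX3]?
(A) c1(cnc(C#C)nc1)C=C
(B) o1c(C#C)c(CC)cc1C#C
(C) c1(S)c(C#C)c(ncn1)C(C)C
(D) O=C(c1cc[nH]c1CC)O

A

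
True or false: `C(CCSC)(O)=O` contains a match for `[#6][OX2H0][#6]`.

False

The pattern [#6][OX2H0][#6] describes an aliphatic oxygen bridging two carbons with no H on the oxygen — an ether.
The closest candidate here is a carboxylic acid group (-C(=O)OH), but the -OH oxygen has H1; the =O is OX1, not OX2. No other fragment satisfies the full query, so there is no match.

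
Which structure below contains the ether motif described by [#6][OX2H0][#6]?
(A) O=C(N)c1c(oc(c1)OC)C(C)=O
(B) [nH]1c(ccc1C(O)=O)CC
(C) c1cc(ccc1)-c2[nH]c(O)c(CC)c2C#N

A

[#6][OX2H0][#6] describes an aliphatic oxygen bridging two carbons with no H on the oxygen (an ether).
(A) contains a methoxy ether (-OCH3), which satisfies every atom and bond constraint.
(B) has a carboxylic acid group (-C(=O)OH) but the -OH oxygen has H1; the =O is OX1, not OX2.
(C) has a hydroxyl group (-OH) but the oxygen has H1, not H0 bridging two carbons.
So the answer is (A).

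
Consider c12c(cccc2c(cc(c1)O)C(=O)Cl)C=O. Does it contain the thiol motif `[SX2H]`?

The pattern [SX2H] describes an aliphatic sulfur with two connections, one being H — a thiol.
The closest candidate here is a hydroxyl group (-OH), but it is an -OH, not an -SH. No other fragment satisfies the full query, so there is no match.

No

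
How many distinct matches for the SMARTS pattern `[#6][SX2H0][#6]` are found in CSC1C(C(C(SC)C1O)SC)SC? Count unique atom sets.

4

[#6][SX2H0][#6] is the SMARTS for a thioether: an aliphatic sulfur bridging two carbons with no H on the sulfur.
The molecule carries 4 separate instances of a methylthio ether (-SCH3) meeting every constraint; each maps to a distinct set of atoms, giving 4 matches.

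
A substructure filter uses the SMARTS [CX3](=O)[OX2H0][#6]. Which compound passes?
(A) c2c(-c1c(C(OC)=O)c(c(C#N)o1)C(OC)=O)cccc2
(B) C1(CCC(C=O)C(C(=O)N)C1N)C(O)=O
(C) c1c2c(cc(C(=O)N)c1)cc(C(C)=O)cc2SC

A

[CX3](=O)[OX2H0][#6] describes a carbonyl carbon bonded to an oxygen that is itself bonded to carbon (no H on that O) (an ester).
(A) contains a methyl-ester group (-C(=O)OCH3), which satisfies every atom and bond constraint.
(B) has a carboxylic acid group (-C(=O)OH) but the singly-bonded O carries H (OX2H1, not H0).
(C) has a primary amide (-C(=O)NH2) but the carbonyl is bonded to N, not to an O-C linkage.
So the answer is (A).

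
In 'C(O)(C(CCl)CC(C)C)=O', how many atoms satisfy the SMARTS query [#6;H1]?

Check the 10 heavy atoms by environment: 2× C (H2) → no; 2× C (H1) → match; 1× C (H0) → no; 1× O (H0) → no; 1× O (H1) → no; 2× C (H3) → no; 1× Cl (H0) → no.
That gives 2 matching atoms.

2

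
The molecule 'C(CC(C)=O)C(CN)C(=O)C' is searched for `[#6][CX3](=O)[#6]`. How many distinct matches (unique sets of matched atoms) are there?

2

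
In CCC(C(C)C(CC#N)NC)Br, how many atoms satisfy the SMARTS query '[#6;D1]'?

Check the 12 heavy atoms by environment: 3× C (D2) → no; 3× C (D3) → no; 3× C (D1) → match; 1× N (D1) → no; 1× Br (D1) → no; 1× N (D2) → no.
That gives 3 matching atoms.

3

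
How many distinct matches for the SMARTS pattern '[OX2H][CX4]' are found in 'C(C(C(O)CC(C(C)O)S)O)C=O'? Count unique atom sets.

[OX2H][CX4] is the SMARTS for an aliphatic alcohol: a hydroxyl oxygen bound to an sp3 (X4) carbon.
The molecule carries 3 separate instances of a hydroxyl group (-OH) meeting every constraint; each maps to a distinct set of atoms, giving 3 matches.

3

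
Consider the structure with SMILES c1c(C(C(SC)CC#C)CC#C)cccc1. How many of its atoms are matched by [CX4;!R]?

5

The query [CX4;!R] means: aliphatic carbon with four total connections, not in a ring.
Check the 16 heavy atoms by environment: 5× C (X4, acyclic) → match; 1× S (X2, acyclic) → no; 4× C (X2, acyclic) → no; 6× c (aromatic, X3, in 6-ring) → no.
That gives 5 matching atoms.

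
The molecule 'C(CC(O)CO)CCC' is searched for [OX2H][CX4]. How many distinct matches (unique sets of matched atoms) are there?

2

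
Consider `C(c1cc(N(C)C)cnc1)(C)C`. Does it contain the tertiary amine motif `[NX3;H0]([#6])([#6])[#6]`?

Yes

The pattern [NX3;H0]([#6])([#6])[#6] describes a trivalent nitrogen with no H, bonded to three carbons — a tertiary amine.
The molecule carries a dimethylamino group (-N(CH3)2), whose atoms satisfy every constraint of the query, so the pattern matches.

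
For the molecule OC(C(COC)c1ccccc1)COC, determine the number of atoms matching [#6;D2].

7

The query [#6;D2] means: any carbon bonded to exactly two heavy atoms.
Check the 15 heavy atoms by environment: 2× C (D2) → match; 2× C (D3) → no; 2× O (D2) → no; 2× C (D1) → no; 1× c (aromatic, D3) → no; 5× c (aromatic, D2) → match; 1× O (D1) → no.
Summing the matching environments: 2 + 5 = 7 matching atoms.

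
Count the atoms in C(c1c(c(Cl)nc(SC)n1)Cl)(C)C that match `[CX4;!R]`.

Check the 13 heavy atoms by environment: 2× n (aromatic, X2, in 6-ring) → no; 4× c (aromatic, X3, in 6-ring) → no; 2× Cl (X1, acyclic) → no; 4× C (X4, acyclic) → match; 1× S (X2, acyclic) → no.
That gives 4 matching atoms.

4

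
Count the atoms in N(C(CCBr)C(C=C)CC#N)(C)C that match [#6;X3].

Check the 13 heavy atoms by environment: 7× C (X4) → no; 1× Br (X1) → no; 2× C (X3) → match; 1× C (X2) → no; 1× N (X1) → no; 1× N (X3) → no.
That gives 2 matching atoms.

2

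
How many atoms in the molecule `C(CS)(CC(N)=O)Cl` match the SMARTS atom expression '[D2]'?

Check the 8 heavy atoms by environment: 2× C (D2) → match; 2× C (D3) → no; 1× Cl (D1) → no; 1× S (D1) → no; 1× O (D1) → no; 1× N (D1) → no.
That gives 2 matching atoms.

2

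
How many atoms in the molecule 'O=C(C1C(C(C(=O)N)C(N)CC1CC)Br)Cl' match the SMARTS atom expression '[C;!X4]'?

2

The query [C;!X4] means: aliphatic carbon that does not have four total connections.
Check the 16 heavy atoms by environment: 8× C (X4) → no; 1× Br (X1) → no; 2× N (X3) → no; 2× C (X3) → match; 2× O (X1) → no; 1× Cl (X1) → no.
That gives 2 matching atoms.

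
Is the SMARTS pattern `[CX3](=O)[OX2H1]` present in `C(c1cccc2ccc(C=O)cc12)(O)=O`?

Yes

The pattern [CX3](=O)[OX2H1] describes an sp2 carbon double-bonded to O and single-bonded to an -OH oxygen — a carboxylic acid.
The molecule carries a carboxylic acid group (-C(=O)OH), whose atoms satisfy every constraint of the query, so the pattern matches.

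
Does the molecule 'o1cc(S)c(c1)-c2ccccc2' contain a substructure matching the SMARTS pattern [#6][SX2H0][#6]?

The pattern [#6][SX2H0][#6] describes an aliphatic sulfur bridging two carbons with no H on the sulfur — a thioether.
The closest candidate here is a thiol (-SH), but the sulfur has H1, not H0 bridging two carbons. No other fragment satisfies the full query, so there is no match.

No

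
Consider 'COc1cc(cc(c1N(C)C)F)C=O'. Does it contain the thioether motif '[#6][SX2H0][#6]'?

The pattern [#6][SX2H0][#6] describes an aliphatic sulfur bridging two carbons with no H on the sulfur — a thioether.
The closest candidate here is a methoxy ether (-OCH3), but the bridging atom is O, not S. No other fragment satisfies the full query, so there is no match.

No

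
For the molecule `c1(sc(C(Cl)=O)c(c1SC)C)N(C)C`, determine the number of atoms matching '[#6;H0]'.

5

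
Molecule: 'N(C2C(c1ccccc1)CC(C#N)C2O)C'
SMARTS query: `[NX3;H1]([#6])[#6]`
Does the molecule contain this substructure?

The pattern [NX3;H1]([#6])[#6] describes a trivalent nitrogen with one H, bonded to two carbons — a secondary amine.
The molecule carries an N-methylamino group (-NHCH3), whose atoms satisfy every constraint of the query, so the pattern matches.

Yes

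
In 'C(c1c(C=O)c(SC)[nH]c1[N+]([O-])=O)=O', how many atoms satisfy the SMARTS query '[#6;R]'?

4

Check the 14 heavy atoms by environment: 1× n (aromatic, in 5-ring) → no; 4× c (aromatic, in 5-ring) → match; 3× C (acyclic) → no; 3× O (acyclic) → no; 1× S (acyclic) → no; 1× N (charge +1, acyclic) → no; 1× O (charge -1, acyclic) → no.
That gives 4 matching atoms.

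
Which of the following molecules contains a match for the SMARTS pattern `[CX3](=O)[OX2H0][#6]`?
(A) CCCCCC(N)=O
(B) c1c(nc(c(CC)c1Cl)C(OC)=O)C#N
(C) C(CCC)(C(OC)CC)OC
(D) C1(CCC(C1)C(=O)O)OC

[CX3](=O)[OX2H0][#6] describes a carbonyl carbon bonded to an oxygen that is itself bonded to carbon (no H on that O) (an ester).
(A) has a primary amide (-C(=O)NH2) but the carbonyl is bonded to N, not to an O-C linkage.
(B) contains a methyl-ester group (-C(=O)OCH3), which satisfies every atom and bond constraint.
(C) has a methoxy ether (-OCH3) but the ether oxygen is not adjacent to a C=O carbon.
(D) has a methoxy ether (-OCH3) but the ether oxygen is not adjacent to a C=O carbon.
So the answer is (B).

B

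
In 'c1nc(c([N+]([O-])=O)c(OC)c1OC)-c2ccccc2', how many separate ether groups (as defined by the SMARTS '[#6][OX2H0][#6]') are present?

[#6][OX2H0][#6] is the SMARTS for an ether: an aliphatic oxygen bridging two carbons with no H on the oxygen.
The molecule carries 2 separate instances of a methoxy ether (-OCH3) meeting every constraint; each maps to a distinct set of atoms, giving 2 matches.

2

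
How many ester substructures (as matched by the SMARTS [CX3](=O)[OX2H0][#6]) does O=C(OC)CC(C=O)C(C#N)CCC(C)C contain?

[CX3](=O)[OX2H0][#6] is the SMARTS for an ester: a carbonyl carbon bonded to an oxygen that is itself bonded to carbon (no H on that O).
Exactly one fragment in the molecule meets all constraints, giving 1 match.

1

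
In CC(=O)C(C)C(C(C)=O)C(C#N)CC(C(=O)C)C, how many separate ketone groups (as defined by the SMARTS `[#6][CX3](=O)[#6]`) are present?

3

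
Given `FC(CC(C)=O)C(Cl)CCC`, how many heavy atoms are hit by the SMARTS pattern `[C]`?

8

The query [C] means: uppercase C matches aliphatic (non-aromatic) carbon only.
Check the 11 heavy atoms by environment: 8× C → match; 1× Cl → no; 1× F → no; 1× O → no.
That gives 8 matching atoms.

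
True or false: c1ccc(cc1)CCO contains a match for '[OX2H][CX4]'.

The pattern [OX2H][CX4] describes a hydroxyl oxygen bound to an sp3 (X4) carbon — an aliphatic alcohol.
The molecule carries a hydroxyl group (-OH), whose atoms satisfy every constraint of the query, so the pattern matches.

True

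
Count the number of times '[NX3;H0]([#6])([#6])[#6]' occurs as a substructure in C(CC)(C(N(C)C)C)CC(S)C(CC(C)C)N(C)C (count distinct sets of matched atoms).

[NX3;H0]([#6])([#6])[#6] is the SMARTS for a tertiary amine: a trivalent nitrogen with no H, bonded to three carbons.
The molecule carries 2 separate instances of a dimethylamino group (-N(CH3)2) meeting every constraint; each maps to a distinct set of atoms, giving 2 matches.

2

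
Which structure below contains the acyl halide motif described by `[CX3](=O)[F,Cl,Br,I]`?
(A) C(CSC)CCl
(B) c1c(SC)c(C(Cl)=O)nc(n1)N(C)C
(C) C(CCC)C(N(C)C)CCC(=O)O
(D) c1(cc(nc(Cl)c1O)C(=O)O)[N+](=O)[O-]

B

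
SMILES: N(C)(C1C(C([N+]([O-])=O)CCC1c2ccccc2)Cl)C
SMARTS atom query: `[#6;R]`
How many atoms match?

12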